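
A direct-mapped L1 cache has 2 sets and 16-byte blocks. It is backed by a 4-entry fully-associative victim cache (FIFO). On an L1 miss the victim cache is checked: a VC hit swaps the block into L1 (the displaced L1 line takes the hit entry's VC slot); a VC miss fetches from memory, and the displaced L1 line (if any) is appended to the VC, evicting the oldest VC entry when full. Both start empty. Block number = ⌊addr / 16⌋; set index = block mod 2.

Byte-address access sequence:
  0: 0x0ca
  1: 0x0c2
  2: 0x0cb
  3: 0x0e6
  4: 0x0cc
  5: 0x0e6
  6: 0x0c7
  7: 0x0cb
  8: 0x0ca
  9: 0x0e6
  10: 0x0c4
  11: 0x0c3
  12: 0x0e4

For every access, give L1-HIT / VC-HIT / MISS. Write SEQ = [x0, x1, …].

SEQ = [MISS, L1-HIT, L1-HIT, MISS, VC-HIT, VC-HIT, VC-HIT, L1-HIT, L1-HIT, VC-HIT, VC-HIT, L1-HIT, VC-HIT]

0: 0xca (blk 12, set 0) → MISS  vc=[]
1: 0xc2 (blk 12, set 0) → L1-HIT  vc=[]
2: 0xcb (blk 12, set 0) → L1-HIT  vc=[]
3: 0xe6 (blk 14, set 0) → MISS  vc=[12]
4: 0xcc (blk 12, set 0) → VC-HIT  vc=[14]
5: 0xe6 (blk 14, set 0) → VC-HIT  vc=[12]
6: 0xc7 (blk 12, set 0) → VC-HIT  vc=[14]
7: 0xcb (blk 12, set 0) → L1-HIT  vc=[14]
8: 0xca (blk 12, set 0) → L1-HIT  vc=[14]
9: 0xe6 (blk 14, set 0) → VC-HIT  vc=[12]
10: 0xc4 (blk 12, set 0) → VC-HIT  vc=[14]
11: 0xc3 (blk 12, set 0) → L1-HIT  vc=[14]
12: 0xe4 (blk 14, set 0) → VC-HIT  vc=[12]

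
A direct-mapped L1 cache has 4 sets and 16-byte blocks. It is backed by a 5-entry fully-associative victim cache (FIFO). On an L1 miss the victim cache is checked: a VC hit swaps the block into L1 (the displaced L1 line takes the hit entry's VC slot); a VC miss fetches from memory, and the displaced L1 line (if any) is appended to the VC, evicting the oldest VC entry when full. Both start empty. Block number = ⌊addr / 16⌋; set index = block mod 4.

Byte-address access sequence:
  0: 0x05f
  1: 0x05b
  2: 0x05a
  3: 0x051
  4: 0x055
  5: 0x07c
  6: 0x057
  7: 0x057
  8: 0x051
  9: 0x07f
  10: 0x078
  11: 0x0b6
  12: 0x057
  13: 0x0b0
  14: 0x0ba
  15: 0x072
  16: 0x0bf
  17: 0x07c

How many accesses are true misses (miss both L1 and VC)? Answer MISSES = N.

  [0] addr=0x5f blk=5 s=1: MISS | VC []
  [1] addr=0x5b blk=5 s=1: L1-HIT | VC []
  [2] addr=0x5a blk=5 s=1: L1-HIT | VC []
  [3] addr=0x51 blk=5 s=1: L1-HIT | VC []
  [4] addr=0x55 blk=5 s=1: L1-HIT | VC []
  [5] addr=0x7c blk=7 s=3: MISS | VC []
  [6] addr=0x57 blk=5 s=1: L1-HIT | VC []
  [7] addr=0x57 blk=5 s=1: L1-HIT | VC []
  [8] addr=0x51 blk=5 s=1: L1-HIT | VC []
  [9] addr=0x7f blk=7 s=3: L1-HIT | VC []
  [10] addr=0x78 blk=7 s=3: L1-HIT | VC []
  [11] addr=0xb6 blk=11 s=3: MISS | VC [7]
  [12] addr=0x57 blk=5 s=1: L1-HIT | VC [7]
  [13] addr=0xb0 blk=11 s=3: L1-HIT | VC [7]
  [14] addr=0xba blk=11 s=3: L1-HIT | VC [7]
  [15] addr=0x72 blk=7 s=3: VC-HIT | VC [11]
  [16] addr=0xbf blk=11 s=3: VC-HIT | VC [7]
  [17] addr=0x7c blk=7 s=3: VC-HIT | VC [11]

MISSES = 3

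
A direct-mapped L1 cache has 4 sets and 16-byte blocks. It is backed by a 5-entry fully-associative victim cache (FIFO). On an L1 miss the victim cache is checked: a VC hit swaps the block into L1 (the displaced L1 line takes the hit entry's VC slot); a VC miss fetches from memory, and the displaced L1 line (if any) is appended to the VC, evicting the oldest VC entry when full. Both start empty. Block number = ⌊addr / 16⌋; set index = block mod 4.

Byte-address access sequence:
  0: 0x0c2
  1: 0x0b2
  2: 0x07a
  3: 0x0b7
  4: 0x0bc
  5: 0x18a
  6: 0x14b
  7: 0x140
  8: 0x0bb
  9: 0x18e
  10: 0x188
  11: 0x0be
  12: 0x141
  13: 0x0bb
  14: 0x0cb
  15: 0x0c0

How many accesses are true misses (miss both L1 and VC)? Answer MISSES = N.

MISSES = 5

0: 0xc2 (blk 12, set 0) → MISS  vc=[]
1: 0xb2 (blk 11, set 3) → MISS  vc=[]
2: 0x7a (blk 7, set 3) → MISS  vc=[11]
3: 0xb7 (blk 11, set 3) → VC-HIT  vc=[7]
4: 0xbc (blk 11, set 3) → L1-HIT  vc=[7]
5: 0x18a (blk 24, set 0) → MISS  vc=[7, 12]
6: 0x14b (blk 20, set 0) → MISS  vc=[7, 12, 24]
7: 0x140 (blk 20, set 0) → L1-HIT  vc=[7, 12, 24]
8: 0xbb (blk 11, set 3) → L1-HIT  vc=[7, 12, 24]
9: 0x18e (blk 24, set 0) → VC-HIT  vc=[7, 12, 20]
10: 0x188 (blk 24, set 0) → L1-HIT  vc=[7, 12, 20]
11: 0xbe (blk 11, set 3) → L1-HIT  vc=[7, 12, 20]
12: 0x141 (blk 20, set 0) → VC-HIT  vc=[7, 12, 24]
13: 0xbb (blk 11, set 3) → L1-HIT  vc=[7, 12, 24]
14: 0xcb (blk 12, set 0) → VC-HIT  vc=[7, 20, 24]
15: 0xc0 (blk 12, set 0) → L1-HIT  vc=[7, 20, 24]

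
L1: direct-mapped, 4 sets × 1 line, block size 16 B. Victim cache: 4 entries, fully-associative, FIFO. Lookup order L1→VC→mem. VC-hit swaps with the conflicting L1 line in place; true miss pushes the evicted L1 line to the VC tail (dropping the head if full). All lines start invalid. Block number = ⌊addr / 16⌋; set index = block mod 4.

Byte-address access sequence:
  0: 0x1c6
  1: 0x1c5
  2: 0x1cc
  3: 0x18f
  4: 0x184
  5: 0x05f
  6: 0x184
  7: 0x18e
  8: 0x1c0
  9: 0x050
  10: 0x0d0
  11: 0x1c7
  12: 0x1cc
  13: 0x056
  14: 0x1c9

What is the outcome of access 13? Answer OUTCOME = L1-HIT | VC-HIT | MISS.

OUTCOME = VC-HIT

#0 0x1c6→b28/s0 MISS; vc=[]
#1 0x1c5→b28/s0 L1-HIT; vc=[]
#2 0x1cc→b28/s0 L1-HIT; vc=[]
#3 0x18f→b24/s0 MISS; vc=[28]
#4 0x184→b24/s0 L1-HIT; vc=[28]
#5 0x5f→b5/s1 MISS; vc=[28]
#6 0x184→b24/s0 L1-HIT; vc=[28]
#7 0x18e→b24/s0 L1-HIT; vc=[28]
#8 0x1c0→b28/s0 VC-HIT; vc=[24]
#9 0x50→b5/s1 L1-HIT; vc=[24]
#10 0xd0→b13/s1 MISS; vc=[24,5]
#11 0x1c7→b28/s0 L1-HIT; vc=[24,5]
#12 0x1cc→b28/s0 L1-HIT; vc=[24,5]
#13 0x56→b5/s1 VC-HIT; vc=[24,13]
#14 0x1c9→b28/s0 L1-HIT; vc=[24,13]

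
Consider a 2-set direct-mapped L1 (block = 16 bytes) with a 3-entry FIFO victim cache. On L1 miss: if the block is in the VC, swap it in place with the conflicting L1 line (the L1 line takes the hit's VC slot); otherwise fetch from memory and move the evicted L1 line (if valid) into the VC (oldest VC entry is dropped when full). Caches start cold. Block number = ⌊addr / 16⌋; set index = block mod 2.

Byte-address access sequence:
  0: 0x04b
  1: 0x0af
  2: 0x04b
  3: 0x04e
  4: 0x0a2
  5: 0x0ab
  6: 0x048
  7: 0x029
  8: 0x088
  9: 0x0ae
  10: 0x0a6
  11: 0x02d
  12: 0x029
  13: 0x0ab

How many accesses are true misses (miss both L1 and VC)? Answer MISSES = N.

MISSES = 4

  [0] addr=0x4b blk=4 s=0: MISS | VC []
  [1] addr=0xaf blk=10 s=0: MISS | VC [4]
  [2] addr=0x4b blk=4 s=0: VC-HIT | VC [10]
  [3] addr=0x4e blk=4 s=0: L1-HIT | VC [10]
  [4] addr=0xa2 blk=10 s=0: VC-HIT | VC [4]
  [5] addr=0xab blk=10 s=0: L1-HIT | VC [4]
  [6] addr=0x48 blk=4 s=0: VC-HIT | VC [10]
  [7] addr=0x29 blk=2 s=0: MISS | VC [10, 4]
  [8] addr=0x88 blk=8 s=0: MISS | VC [10, 4, 2]
  [9] addr=0xae blk=10 s=0: VC-HIT | VC [8, 4, 2]
  [10] addr=0xa6 blk=10 s=0: L1-HIT | VC [8, 4, 2]
  [11] addr=0x2d blk=2 s=0: VC-HIT | VC [8, 4, 10]
  [12] addr=0x29 blk=2 s=0: L1-HIT | VC [8, 4, 10]
  [13] addr=0xab blk=10 s=0: VC-HIT | VC [8, 4, 2]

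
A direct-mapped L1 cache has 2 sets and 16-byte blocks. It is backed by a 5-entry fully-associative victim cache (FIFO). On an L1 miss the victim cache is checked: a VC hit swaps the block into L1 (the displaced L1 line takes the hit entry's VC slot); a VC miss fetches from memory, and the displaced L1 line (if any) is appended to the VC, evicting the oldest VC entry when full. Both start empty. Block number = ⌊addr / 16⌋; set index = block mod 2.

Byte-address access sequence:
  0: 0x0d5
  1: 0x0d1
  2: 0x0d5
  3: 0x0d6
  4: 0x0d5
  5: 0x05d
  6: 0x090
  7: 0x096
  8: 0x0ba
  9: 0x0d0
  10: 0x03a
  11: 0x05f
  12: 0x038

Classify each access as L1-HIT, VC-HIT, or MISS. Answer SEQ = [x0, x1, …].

  [0] addr=0xd5 blk=13 s=1: MISS | VC []
  [1] addr=0xd1 blk=13 s=1: L1-HIT | VC []
  [2] addr=0xd5 blk=13 s=1: L1-HIT | VC []
  [3] addr=0xd6 blk=13 s=1: L1-HIT | VC []
  [4] addr=0xd5 blk=13 s=1: L1-HIT | VC []
  [5] addr=0x5d blk=5 s=1: MISS | VC [13]
  [6] addr=0x90 blk=9 s=1: MISS | VC [13, 5]
  [7] addr=0x96 blk=9 s=1: L1-HIT | VC [13, 5]
  [8] addr=0xba blk=11 s=1: MISS | VC [13, 5, 9]
  [9] addr=0xd0 blk=13 s=1: VC-HIT | VC [11, 5, 9]
  [10] addr=0x3a blk=3 s=1: MISS | VC [11, 5, 9, 13]
  [11] addr=0x5f blk=5 s=1: VC-HIT | VC [11, 3, 9, 13]
  [12] addr=0x38 blk=3 s=1: VC-HIT | VC [11, 5, 9, 13]

SEQ = [MISS, L1-HIT, L1-HIT, L1-HIT, L1-HIT, MISS, MISS, L1-HIT, MISS, VC-HIT, MISS, VC-HIT, VC-HIT]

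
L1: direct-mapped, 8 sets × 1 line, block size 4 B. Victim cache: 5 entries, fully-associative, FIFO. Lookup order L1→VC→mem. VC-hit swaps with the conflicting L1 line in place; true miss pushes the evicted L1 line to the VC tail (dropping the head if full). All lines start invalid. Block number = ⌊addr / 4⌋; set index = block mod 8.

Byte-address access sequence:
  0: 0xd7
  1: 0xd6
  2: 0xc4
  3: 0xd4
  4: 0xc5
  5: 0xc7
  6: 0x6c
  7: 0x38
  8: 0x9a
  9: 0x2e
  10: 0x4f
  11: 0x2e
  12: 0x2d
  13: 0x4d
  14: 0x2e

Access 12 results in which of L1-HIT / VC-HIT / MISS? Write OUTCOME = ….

OUTCOME = L1-HIT

0: 0xd7 (blk 53, set 5) → MISS  vc=[]
1: 0xd6 (blk 53, set 5) → L1-HIT  vc=[]
2: 0xc4 (blk 49, set 1) → MISS  vc=[]
3: 0xd4 (blk 53, set 5) → L1-HIT  vc=[]
4: 0xc5 (blk 49, set 1) → L1-HIT  vc=[]
5: 0xc7 (blk 49, set 1) → L1-HIT  vc=[]
6: 0x6c (blk 27, set 3) → MISS  vc=[]
7: 0x38 (blk 14, set 6) → MISS  vc=[]
8: 0x9a (blk 38, set 6) → MISS  vc=[14]
9: 0x2e (blk 11, set 3) → MISS  vc=[14, 27]
10: 0x4f (blk 19, set 3) → MISS  vc=[14, 27, 11]
11: 0x2e (blk 11, set 3) → VC-HIT  vc=[14, 27, 19]
12: 0x2d (blk 11, set 3) → L1-HIT  vc=[14, 27, 19]
13: 0x4d (blk 19, set 3) → VC-HIT  vc=[14, 27, 11]
14: 0x2e (blk 11, set 3) → VC-HIT  vc=[14, 27, 19]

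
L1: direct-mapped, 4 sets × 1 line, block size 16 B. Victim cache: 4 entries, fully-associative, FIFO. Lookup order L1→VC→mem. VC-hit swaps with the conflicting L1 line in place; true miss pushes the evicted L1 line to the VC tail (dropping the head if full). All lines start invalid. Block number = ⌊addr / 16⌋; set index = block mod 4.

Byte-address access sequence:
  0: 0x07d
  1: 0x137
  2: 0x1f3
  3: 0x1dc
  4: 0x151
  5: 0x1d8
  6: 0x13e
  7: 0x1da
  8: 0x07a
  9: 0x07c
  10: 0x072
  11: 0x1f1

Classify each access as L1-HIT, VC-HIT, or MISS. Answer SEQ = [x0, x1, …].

SEQ = [MISS, MISS, MISS, MISS, MISS, VC-HIT, VC-HIT, L1-HIT, VC-HIT, L1-HIT, L1-HIT, VC-HIT]

0: 0x7d (blk 7, set 3) → MISS  vc=[]
1: 0x137 (blk 19, set 3) → MISS  vc=[7]
2: 0x1f3 (blk 31, set 3) → MISS  vc=[7, 19]
3: 0x1dc (blk 29, set 1) → MISS  vc=[7, 19]
4: 0x151 (blk 21, set 1) → MISS  vc=[7, 19, 29]
5: 0x1d8 (blk 29, set 1) → VC-HIT  vc=[7, 19, 21]
6: 0x13e (blk 19, set 3) → VC-HIT  vc=[7, 31, 21]
7: 0x1da (blk 29, set 1) → L1-HIT  vc=[7, 31, 21]
8: 0x7a (blk 7, set 3) → VC-HIT  vc=[19, 31, 21]
9: 0x7c (blk 7, set 3) → L1-HIT  vc=[19, 31, 21]
10: 0x72 (blk 7, set 3) → L1-HIT  vc=[19, 31, 21]
11: 0x1f1 (blk 31, set 3) → VC-HIT  vc=[19, 7, 21]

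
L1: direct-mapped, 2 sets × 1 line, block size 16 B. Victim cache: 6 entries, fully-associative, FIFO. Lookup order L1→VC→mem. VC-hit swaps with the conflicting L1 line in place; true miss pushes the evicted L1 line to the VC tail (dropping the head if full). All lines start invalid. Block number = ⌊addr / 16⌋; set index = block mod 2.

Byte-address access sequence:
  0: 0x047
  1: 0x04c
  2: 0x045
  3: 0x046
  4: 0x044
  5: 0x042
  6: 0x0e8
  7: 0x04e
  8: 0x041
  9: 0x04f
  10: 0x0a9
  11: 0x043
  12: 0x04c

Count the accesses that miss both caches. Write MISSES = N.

  [0] addr=0x47 blk=4 s=0: MISS | VC []
  [1] addr=0x4c blk=4 s=0: L1-HIT | VC []
  [2] addr=0x45 blk=4 s=0: L1-HIT | VC []
  [3] addr=0x46 blk=4 s=0: L1-HIT | VC []
  [4] addr=0x44 blk=4 s=0: L1-HIT | VC []
  [5] addr=0x42 blk=4 s=0: L1-HIT | VC []
  [6] addr=0xe8 blk=14 s=0: MISS | VC [4]
  [7] addr=0x4e blk=4 s=0: VC-HIT | VC [14]
  [8] addr=0x41 blk=4 s=0: L1-HIT | VC [14]
  [9] addr=0x4f blk=4 s=0: L1-HIT | VC [14]
  [10] addr=0xa9 blk=10 s=0: MISS | VC [14, 4]
  [11] addr=0x43 blk=4 s=0: VC-HIT | VC [14, 10]
  [12] addr=0x4c blk=4 s=0: L1-HIT | VC [14, 10]

MISSES = 3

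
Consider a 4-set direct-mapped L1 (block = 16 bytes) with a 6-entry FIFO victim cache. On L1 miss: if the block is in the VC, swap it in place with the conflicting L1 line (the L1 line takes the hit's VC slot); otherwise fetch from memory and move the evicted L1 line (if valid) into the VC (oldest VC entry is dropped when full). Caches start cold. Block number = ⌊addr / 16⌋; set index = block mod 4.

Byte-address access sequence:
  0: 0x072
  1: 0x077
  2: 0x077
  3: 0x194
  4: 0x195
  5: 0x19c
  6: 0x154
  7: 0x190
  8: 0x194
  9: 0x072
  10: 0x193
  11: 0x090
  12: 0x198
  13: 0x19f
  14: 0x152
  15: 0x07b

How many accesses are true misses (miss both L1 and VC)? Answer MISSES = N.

MISSES = 4

0: 0x72 (blk 7, set 3) → MISS  vc=[]
1: 0x77 (blk 7, set 3) → L1-HIT  vc=[]
2: 0x77 (blk 7, set 3) → L1-HIT  vc=[]
3: 0x194 (blk 25, set 1) → MISS  vc=[]
4: 0x195 (blk 25, set 1) → L1-HIT  vc=[]
5: 0x19c (blk 25, set 1) → L1-HIT  vc=[]
6: 0x154 (blk 21, set 1) → MISS  vc=[25]
7: 0x190 (blk 25, set 1) → VC-HIT  vc=[21]
8: 0x194 (blk 25, set 1) → L1-HIT  vc=[21]
9: 0x72 (blk 7, set 3) → L1-HIT  vc=[21]
10: 0x193 (blk 25, set 1) → L1-HIT  vc=[21]
11: 0x90 (blk 9, set 1) → MISS  vc=[21, 25]
12: 0x198 (blk 25, set 1) → VC-HIT  vc=[21, 9]
13: 0x19f (blk 25, set 1) → L1-HIT  vc=[21, 9]
14: 0x152 (blk 21, set 1) → VC-HIT  vc=[25, 9]
15: 0x7b (blk 7, set 3) → L1-HIT  vc=[25, 9]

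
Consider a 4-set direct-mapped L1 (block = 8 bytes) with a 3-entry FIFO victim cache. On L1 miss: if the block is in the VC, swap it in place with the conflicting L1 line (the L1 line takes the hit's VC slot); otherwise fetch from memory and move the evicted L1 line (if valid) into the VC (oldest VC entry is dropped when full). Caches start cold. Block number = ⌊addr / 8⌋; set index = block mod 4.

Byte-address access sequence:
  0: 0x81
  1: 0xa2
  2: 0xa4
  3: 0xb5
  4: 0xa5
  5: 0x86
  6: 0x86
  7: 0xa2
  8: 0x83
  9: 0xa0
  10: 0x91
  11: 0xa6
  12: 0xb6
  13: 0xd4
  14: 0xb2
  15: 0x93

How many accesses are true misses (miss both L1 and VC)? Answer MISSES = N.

  [0] addr=0x81 blk=16 s=0: MISS | VC []
  [1] addr=0xa2 blk=20 s=0: MISS | VC [16]
  [2] addr=0xa4 blk=20 s=0: L1-HIT | VC [16]
  [3] addr=0xb5 blk=22 s=2: MISS | VC [16]
  [4] addr=0xa5 blk=20 s=0: L1-HIT | VC [16]
  [5] addr=0x86 blk=16 s=0: VC-HIT | VC [20]
  [6] addr=0x86 blk=16 s=0: L1-HIT | VC [20]
  [7] addr=0xa2 blk=20 s=0: VC-HIT | VC [16]
  [8] addr=0x83 blk=16 s=0: VC-HIT | VC [20]
  [9] addr=0xa0 blk=20 s=0: VC-HIT | VC [16]
  [10] addr=0x91 blk=18 s=2: MISS | VC [16, 22]
  [11] addr=0xa6 blk=20 s=0: L1-HIT | VC [16, 22]
  [12] addr=0xb6 blk=22 s=2: VC-HIT | VC [16, 18]
  [13] addr=0xd4 blk=26 s=2: MISS | VC [16, 18, 22]
  [14] addr=0xb2 blk=22 s=2: VC-HIT | VC [16, 18, 26]
  [15] addr=0x93 blk=18 s=2: VC-HIT | VC [16, 22, 26]

MISSES = 5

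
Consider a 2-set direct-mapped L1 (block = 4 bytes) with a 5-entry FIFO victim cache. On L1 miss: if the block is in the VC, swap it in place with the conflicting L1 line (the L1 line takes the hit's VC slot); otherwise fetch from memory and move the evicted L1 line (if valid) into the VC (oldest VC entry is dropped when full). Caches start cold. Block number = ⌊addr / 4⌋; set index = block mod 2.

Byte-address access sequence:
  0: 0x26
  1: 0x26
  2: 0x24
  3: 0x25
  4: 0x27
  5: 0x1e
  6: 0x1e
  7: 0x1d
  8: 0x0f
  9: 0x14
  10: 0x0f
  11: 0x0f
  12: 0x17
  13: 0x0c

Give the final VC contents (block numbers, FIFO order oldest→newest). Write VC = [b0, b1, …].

0: 0x26 (blk 9, set 1) → MISS  vc=[]
1: 0x26 (blk 9, set 1) → L1-HIT  vc=[]
2: 0x24 (blk 9, set 1) → L1-HIT  vc=[]
3: 0x25 (blk 9, set 1) → L1-HIT  vc=[]
4: 0x27 (blk 9, set 1) → L1-HIT  vc=[]
5: 0x1e (blk 7, set 1) → MISS  vc=[9]
6: 0x1e (blk 7, set 1) → L1-HIT  vc=[9]
7: 0x1d (blk 7, set 1) → L1-HIT  vc=[9]
8: 0xf (blk 3, set 1) → MISS  vc=[9, 7]
9: 0x14 (blk 5, set 1) → MISS  vc=[9, 7, 3]
10: 0xf (blk 3, set 1) → VC-HIT  vc=[9, 7, 5]
11: 0xf (blk 3, set 1) → L1-HIT  vc=[9, 7, 5]
12: 0x17 (blk 5, set 1) → VC-HIT  vc=[9, 7, 3]
13: 0xc (blk 3, set 1) → VC-HIT  vc=[9, 7, 5]

VC = [9, 7, 5]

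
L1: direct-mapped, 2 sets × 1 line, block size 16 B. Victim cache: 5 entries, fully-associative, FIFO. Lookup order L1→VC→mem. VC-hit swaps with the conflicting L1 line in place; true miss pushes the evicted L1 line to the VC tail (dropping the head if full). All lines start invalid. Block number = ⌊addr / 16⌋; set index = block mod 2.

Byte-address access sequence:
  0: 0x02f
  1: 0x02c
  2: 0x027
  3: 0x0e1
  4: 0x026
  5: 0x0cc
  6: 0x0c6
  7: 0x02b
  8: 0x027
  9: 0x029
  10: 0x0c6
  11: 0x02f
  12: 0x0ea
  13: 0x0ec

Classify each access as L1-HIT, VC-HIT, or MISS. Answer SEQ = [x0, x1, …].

SEQ = [MISS, L1-HIT, L1-HIT, MISS, VC-HIT, MISS, L1-HIT, VC-HIT, L1-HIT, L1-HIT, VC-HIT, VC-HIT, VC-HIT, L1-HIT]

0: 0x2f (blk 2, set 0) → MISS  vc=[]
1: 0x2c (blk 2, set 0) → L1-HIT  vc=[]
2: 0x27 (blk 2, set 0) → L1-HIT  vc=[]
3: 0xe1 (blk 14, set 0) → MISS  vc=[2]
4: 0x26 (blk 2, set 0) → VC-HIT  vc=[14]
5: 0xcc (blk 12, set 0) → MISS  vc=[14, 2]
6: 0xc6 (blk 12, set 0) → L1-HIT  vc=[14, 2]
7: 0x2b (blk 2, set 0) → VC-HIT  vc=[14, 12]
8: 0x27 (blk 2, set 0) → L1-HIT  vc=[14, 12]
9: 0x29 (blk 2, set 0) → L1-HIT  vc=[14, 12]
10: 0xc6 (blk 12, set 0) → VC-HIT  vc=[14, 2]
11: 0x2f (blk 2, set 0) → VC-HIT  vc=[14, 12]
12: 0xea (blk 14, set 0) → VC-HIT  vc=[2, 12]
13: 0xec (blk 14, set 0) → L1-HIT  vc=[2, 12]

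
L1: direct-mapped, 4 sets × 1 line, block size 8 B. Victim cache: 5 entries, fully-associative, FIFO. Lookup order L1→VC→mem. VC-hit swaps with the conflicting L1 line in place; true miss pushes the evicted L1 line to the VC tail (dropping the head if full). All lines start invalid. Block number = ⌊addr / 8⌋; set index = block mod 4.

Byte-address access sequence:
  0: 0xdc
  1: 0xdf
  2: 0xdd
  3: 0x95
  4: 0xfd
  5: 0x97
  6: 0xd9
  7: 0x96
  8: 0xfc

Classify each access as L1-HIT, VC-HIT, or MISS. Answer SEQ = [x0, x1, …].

0: 0xdc (blk 27, set 3) → MISS  vc=[]
1: 0xdf (blk 27, set 3) → L1-HIT  vc=[]
2: 0xdd (blk 27, set 3) → L1-HIT  vc=[]
3: 0x95 (blk 18, set 2) → MISS  vc=[]
4: 0xfd (blk 31, set 3) → MISS  vc=[27]
5: 0x97 (blk 18, set 2) → L1-HIT  vc=[27]
6: 0xd9 (blk 27, set 3) → VC-HIT  vc=[31]
7: 0x96 (blk 18, set 2) → L1-HIT  vc=[31]
8: 0xfc (blk 31, set 3) → VC-HIT  vc=[27]

SEQ = [MISS, L1-HIT, L1-HIT, MISS, MISS, L1-HIT, VC-HIT, L1-HIT, VC-HIT]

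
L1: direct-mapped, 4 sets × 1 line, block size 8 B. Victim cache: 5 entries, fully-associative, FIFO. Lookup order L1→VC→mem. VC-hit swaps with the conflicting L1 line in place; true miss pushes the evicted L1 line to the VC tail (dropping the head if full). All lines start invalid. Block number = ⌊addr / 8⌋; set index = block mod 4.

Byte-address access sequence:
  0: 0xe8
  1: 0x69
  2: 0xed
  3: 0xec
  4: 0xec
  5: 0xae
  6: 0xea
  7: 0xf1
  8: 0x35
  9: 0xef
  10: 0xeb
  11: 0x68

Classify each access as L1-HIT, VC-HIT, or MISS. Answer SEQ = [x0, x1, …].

SEQ = [MISS, MISS, VC-HIT, L1-HIT, L1-HIT, MISS, VC-HIT, MISS, MISS, L1-HIT, L1-HIT, VC-HIT]

  [0] addr=0xe8 blk=29 s=1: MISS | VC []
  [1] addr=0x69 blk=13 s=1: MISS | VC [29]
  [2] addr=0xed blk=29 s=1: VC-HIT | VC [13]
  [3] addr=0xec blk=29 s=1: L1-HIT | VC [13]
  [4] addr=0xec blk=29 s=1: L1-HIT | VC [13]
  [5] addr=0xae blk=21 s=1: MISS | VC [13, 29]
  [6] addr=0xea blk=29 s=1: VC-HIT | VC [13, 21]
  [7] addr=0xf1 blk=30 s=2: MISS | VC [13, 21]
  [8] addr=0x35 blk=6 s=2: MISS | VC [13, 21, 30]
  [9] addr=0xef blk=29 s=1: L1-HIT | VC [13, 21, 30]
  [10] addr=0xeb blk=29 s=1: L1-HIT | VC [13, 21, 30]
  [11] addr=0x68 blk=13 s=1: VC-HIT | VC [29, 21, 30]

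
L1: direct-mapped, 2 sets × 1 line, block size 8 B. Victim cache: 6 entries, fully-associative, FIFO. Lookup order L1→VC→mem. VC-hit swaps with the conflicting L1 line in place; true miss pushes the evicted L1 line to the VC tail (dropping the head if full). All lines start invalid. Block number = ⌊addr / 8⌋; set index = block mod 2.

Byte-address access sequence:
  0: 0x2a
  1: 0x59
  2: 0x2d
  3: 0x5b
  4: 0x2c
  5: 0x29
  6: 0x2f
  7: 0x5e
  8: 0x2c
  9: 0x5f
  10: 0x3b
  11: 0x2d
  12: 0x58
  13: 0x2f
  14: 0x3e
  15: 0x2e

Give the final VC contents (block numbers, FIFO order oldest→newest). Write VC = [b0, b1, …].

VC = [7, 11]

0: 0x2a (blk 5, set 1) → MISS  vc=[]
1: 0x59 (blk 11, set 1) → MISS  vc=[5]
2: 0x2d (blk 5, set 1) → VC-HIT  vc=[11]
3: 0x5b (blk 11, set 1) → VC-HIT  vc=[5]
4: 0x2c (blk 5, set 1) → VC-HIT  vc=[11]
5: 0x29 (blk 5, set 1) → L1-HIT  vc=[11]
6: 0x2f (blk 5, set 1) → L1-HIT  vc=[11]
7: 0x5e (blk 11, set 1) → VC-HIT  vc=[5]
8: 0x2c (blk 5, set 1) → VC-HIT  vc=[11]
9: 0x5f (blk 11, set 1) → VC-HIT  vc=[5]
10: 0x3b (blk 7, set 1) → MISS  vc=[5, 11]
11: 0x2d (blk 5, set 1) → VC-HIT  vc=[7, 11]
12: 0x58 (blk 11, set 1) → VC-HIT  vc=[7, 5]
13: 0x2f (blk 5, set 1) → VC-HIT  vc=[7, 11]
14: 0x3e (blk 7, set 1) → VC-HIT  vc=[5, 11]
15: 0x2e (blk 5, set 1) → VC-HIT  vc=[7, 11]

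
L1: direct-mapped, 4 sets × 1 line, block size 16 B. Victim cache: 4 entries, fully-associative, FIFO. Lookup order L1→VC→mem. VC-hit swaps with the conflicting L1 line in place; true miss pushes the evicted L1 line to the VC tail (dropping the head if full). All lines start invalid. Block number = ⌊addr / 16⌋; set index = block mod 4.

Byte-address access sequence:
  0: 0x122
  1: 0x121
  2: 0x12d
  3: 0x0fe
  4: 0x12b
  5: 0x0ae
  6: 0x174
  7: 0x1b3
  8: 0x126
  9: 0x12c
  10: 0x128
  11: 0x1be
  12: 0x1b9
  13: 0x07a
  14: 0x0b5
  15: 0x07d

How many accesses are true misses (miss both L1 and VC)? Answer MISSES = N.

  [0] addr=0x122 blk=18 s=2: MISS | VC []
  [1] addr=0x121 blk=18 s=2: L1-HIT | VC []
  [2] addr=0x12d blk=18 s=2: L1-HIT | VC []
  [3] addr=0xfe blk=15 s=3: MISS | VC []
  [4] addr=0x12b blk=18 s=2: L1-HIT | VC []
  [5] addr=0xae blk=10 s=2: MISS | VC [18]
  [6] addr=0x174 blk=23 s=3: MISS | VC [18, 15]
  [7] addr=0x1b3 blk=27 s=3: MISS | VC [18, 15, 23]
  [8] addr=0x126 blk=18 s=2: VC-HIT | VC [10, 15, 23]
  [9] addr=0x12c blk=18 s=2: L1-HIT | VC [10, 15, 23]
  [10] addr=0x128 blk=18 s=2: L1-HIT | VC [10, 15, 23]
  [11] addr=0x1be blk=27 s=3: L1-HIT | VC [10, 15, 23]
  [12] addr=0x1b9 blk=27 s=3: L1-HIT | VC [10, 15, 23]
  [13] addr=0x7a blk=7 s=3: MISS | VC [10, 15, 23, 27]
  [14] addr=0xb5 blk=11 s=3: MISS | VC [15, 23, 27, 7]
  [15] addr=0x7d blk=7 s=3: VC-HIT | VC [15, 23, 27, 11]

MISSES = 7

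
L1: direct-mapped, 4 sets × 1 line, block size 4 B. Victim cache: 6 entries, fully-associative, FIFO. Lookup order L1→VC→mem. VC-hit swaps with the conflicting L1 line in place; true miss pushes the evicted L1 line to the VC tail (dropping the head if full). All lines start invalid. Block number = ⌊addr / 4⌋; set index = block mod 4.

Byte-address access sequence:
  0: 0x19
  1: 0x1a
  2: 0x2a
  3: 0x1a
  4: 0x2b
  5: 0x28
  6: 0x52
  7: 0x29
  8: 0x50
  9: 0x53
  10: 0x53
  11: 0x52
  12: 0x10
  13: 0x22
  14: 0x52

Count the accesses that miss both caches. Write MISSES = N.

#0 0x19→b6/s2 MISS; vc=[]
#1 0x1a→b6/s2 L1-HIT; vc=[]
#2 0x2a→b10/s2 MISS; vc=[6]
#3 0x1a→b6/s2 VC-HIT; vc=[10]
#4 0x2b→b10/s2 VC-HIT; vc=[6]
#5 0x28→b10/s2 L1-HIT; vc=[6]
#6 0x52→b20/s0 MISS; vc=[6]
#7 0x29→b10/s2 L1-HIT; vc=[6]
#8 0x50→b20/s0 L1-HIT; vc=[6]
#9 0x53→b20/s0 L1-HIT; vc=[6]
#10 0x53→b20/s0 L1-HIT; vc=[6]
#11 0x52→b20/s0 L1-HIT; vc=[6]
#12 0x10→b4/s0 MISS; vc=[6,20]
#13 0x22→b8/s0 MISS; vc=[6,20,4]
#14 0x52→b20/s0 VC-HIT; vc=[6,8,4]

MISSES = 5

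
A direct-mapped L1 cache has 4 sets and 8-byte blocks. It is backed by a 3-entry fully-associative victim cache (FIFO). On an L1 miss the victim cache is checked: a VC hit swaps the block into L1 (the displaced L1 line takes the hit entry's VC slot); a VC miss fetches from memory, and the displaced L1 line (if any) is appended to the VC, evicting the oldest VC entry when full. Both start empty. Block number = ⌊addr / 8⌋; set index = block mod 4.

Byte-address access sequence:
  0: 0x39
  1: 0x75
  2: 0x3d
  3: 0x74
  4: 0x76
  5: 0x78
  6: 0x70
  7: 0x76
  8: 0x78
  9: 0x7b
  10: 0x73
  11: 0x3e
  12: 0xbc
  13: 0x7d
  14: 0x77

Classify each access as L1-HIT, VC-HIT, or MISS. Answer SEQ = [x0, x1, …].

SEQ = [MISS, MISS, L1-HIT, L1-HIT, L1-HIT, MISS, L1-HIT, L1-HIT, L1-HIT, L1-HIT, L1-HIT, VC-HIT, MISS, VC-HIT, L1-HIT]

#0 0x39→b7/s3 MISS; vc=[]
#1 0x75→b14/s2 MISS; vc=[]
#2 0x3d→b7/s3 L1-HIT; vc=[]
#3 0x74→b14/s2 L1-HIT; vc=[]
#4 0x76→b14/s2 L1-HIT; vc=[]
#5 0x78→b15/s3 MISS; vc=[7]
#6 0x70→b14/s2 L1-HIT; vc=[7]
#7 0x76→b14/s2 L1-HIT; vc=[7]
#8 0x78→b15/s3 L1-HIT; vc=[7]
#9 0x7b→b15/s3 L1-HIT; vc=[7]
#10 0x73→b14/s2 L1-HIT; vc=[7]
#11 0x3e→b7/s3 VC-HIT; vc=[15]
#12 0xbc→b23/s3 MISS; vc=[15,7]
#13 0x7d→b15/s3 VC-HIT; vc=[23,7]
#14 0x77→b14/s2 L1-HIT; vc=[23,7]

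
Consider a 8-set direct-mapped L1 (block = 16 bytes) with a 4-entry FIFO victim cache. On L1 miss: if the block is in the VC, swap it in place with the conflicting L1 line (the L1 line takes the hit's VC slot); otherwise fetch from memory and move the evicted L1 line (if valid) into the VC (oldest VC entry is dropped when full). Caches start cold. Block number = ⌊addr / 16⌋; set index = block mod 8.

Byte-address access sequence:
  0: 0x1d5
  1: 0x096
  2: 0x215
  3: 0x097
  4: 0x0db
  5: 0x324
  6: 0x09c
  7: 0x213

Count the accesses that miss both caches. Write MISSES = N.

MISSES = 5

0: 0x1d5 (blk 29, set 5) → MISS  vc=[]
1: 0x96 (blk 9, set 1) → MISS  vc=[]
2: 0x215 (blk 33, set 1) → MISS  vc=[9]
3: 0x97 (blk 9, set 1) → VC-HIT  vc=[33]
4: 0xdb (blk 13, set 5) → MISS  vc=[33, 29]
5: 0x324 (blk 50, set 2) → MISS  vc=[33, 29]
6: 0x9c (blk 9, set 1) → L1-HIT  vc=[33, 29]
7: 0x213 (blk 33, set 1) → VC-HIT  vc=[9, 29]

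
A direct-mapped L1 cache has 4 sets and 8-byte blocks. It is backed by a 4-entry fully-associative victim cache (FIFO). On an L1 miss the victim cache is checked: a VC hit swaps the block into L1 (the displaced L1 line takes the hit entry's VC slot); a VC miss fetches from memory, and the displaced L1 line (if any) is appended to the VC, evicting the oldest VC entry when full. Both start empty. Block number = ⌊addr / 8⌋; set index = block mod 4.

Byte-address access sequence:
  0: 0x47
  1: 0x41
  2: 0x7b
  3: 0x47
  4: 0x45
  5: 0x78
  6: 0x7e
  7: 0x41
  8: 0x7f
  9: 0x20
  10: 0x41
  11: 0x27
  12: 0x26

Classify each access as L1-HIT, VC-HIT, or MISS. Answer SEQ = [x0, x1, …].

SEQ = [MISS, L1-HIT, MISS, L1-HIT, L1-HIT, L1-HIT, L1-HIT, L1-HIT, L1-HIT, MISS, VC-HIT, VC-HIT, L1-HIT]

#0 0x47→b8/s0 MISS; vc=[]
#1 0x41→b8/s0 L1-HIT; vc=[]
#2 0x7b→b15/s3 MISS; vc=[]
#3 0x47→b8/s0 L1-HIT; vc=[]
#4 0x45→b8/s0 L1-HIT; vc=[]
#5 0x78→b15/s3 L1-HIT; vc=[]
#6 0x7e→b15/s3 L1-HIT; vc=[]
#7 0x41→b8/s0 L1-HIT; vc=[]
#8 0x7f→b15/s3 L1-HIT; vc=[]
#9 0x20→b4/s0 MISS; vc=[8]
#10 0x41→b8/s0 VC-HIT; vc=[4]
#11 0x27→b4/s0 VC-HIT; vc=[8]
#12 0x26→b4/s0 L1-HIT; vc=[8]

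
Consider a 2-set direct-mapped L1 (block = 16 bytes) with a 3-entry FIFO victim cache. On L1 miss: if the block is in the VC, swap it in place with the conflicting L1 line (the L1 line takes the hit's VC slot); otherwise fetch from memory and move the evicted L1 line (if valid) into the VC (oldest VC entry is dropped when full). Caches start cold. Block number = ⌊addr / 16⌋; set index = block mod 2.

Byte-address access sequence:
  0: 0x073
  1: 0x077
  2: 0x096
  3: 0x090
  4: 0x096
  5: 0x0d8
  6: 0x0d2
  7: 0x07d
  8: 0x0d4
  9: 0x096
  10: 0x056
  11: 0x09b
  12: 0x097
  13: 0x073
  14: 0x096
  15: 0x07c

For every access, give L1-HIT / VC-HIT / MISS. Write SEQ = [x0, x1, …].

#0 0x73→b7/s1 MISS; vc=[]
#1 0x77→b7/s1 L1-HIT; vc=[]
#2 0x96→b9/s1 MISS; vc=[7]
#3 0x90→b9/s1 L1-HIT; vc=[7]
#4 0x96→b9/s1 L1-HIT; vc=[7]
#5 0xd8→b13/s1 MISS; vc=[7,9]
#6 0xd2→b13/s1 L1-HIT; vc=[7,9]
#7 0x7d→b7/s1 VC-HIT; vc=[13,9]
#8 0xd4→b13/s1 VC-HIT; vc=[7,9]
#9 0x96→b9/s1 VC-HIT; vc=[7,13]
#10 0x56→b5/s1 MISS; vc=[7,13,9]
#11 0x9b→b9/s1 VC-HIT; vc=[7,13,5]
#12 0x97→b9/s1 L1-HIT; vc=[7,13,5]
#13 0x73→b7/s1 VC-HIT; vc=[9,13,5]
#14 0x96→b9/s1 VC-HIT; vc=[7,13,5]
#15 0x7c→b7/s1 VC-HIT; vc=[9,13,5]

SEQ = [MISS, L1-HIT, MISS, L1-HIT, L1-HIT, MISS, L1-HIT, VC-HIT, VC-HIT, VC-HIT, MISS, VC-HIT, L1-HIT, VC-HIT, VC-HIT, VC-HIT]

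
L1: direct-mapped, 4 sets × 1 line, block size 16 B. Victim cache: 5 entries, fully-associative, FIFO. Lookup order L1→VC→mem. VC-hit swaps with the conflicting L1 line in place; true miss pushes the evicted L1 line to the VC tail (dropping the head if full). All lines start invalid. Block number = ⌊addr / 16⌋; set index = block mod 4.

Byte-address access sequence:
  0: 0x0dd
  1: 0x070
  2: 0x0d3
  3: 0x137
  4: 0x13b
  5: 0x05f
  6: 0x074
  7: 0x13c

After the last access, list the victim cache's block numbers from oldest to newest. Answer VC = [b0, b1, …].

#0 0xdd→b13/s1 MISS; vc=[]
#1 0x70→b7/s3 MISS; vc=[]
#2 0xd3→b13/s1 L1-HIT; vc=[]
#3 0x137→b19/s3 MISS; vc=[7]
#4 0x13b→b19/s3 L1-HIT; vc=[7]
#5 0x5f→b5/s1 MISS; vc=[7,13]
#6 0x74→b7/s3 VC-HIT; vc=[19,13]
#7 0x13c→b19/s3 VC-HIT; vc=[7,13]

VC = [7, 13]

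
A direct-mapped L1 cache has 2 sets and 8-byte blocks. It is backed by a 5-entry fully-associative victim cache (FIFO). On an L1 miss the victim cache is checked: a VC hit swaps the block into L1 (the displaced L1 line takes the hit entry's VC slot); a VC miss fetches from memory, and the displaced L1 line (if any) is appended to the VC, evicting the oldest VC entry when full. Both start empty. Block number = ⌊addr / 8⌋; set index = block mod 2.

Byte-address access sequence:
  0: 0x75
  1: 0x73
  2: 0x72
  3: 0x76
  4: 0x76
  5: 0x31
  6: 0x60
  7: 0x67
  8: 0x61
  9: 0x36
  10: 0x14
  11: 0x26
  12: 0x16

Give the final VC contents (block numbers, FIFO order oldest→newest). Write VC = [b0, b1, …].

VC = [14, 12, 6, 4]

#0 0x75→b14/s0 MISS; vc=[]
#1 0x73→b14/s0 L1-HIT; vc=[]
#2 0x72→b14/s0 L1-HIT; vc=[]
#3 0x76→b14/s0 L1-HIT; vc=[]
#4 0x76→b14/s0 L1-HIT; vc=[]
#5 0x31→b6/s0 MISS; vc=[14]
#6 0x60→b12/s0 MISS; vc=[14,6]
#7 0x67→b12/s0 L1-HIT; vc=[14,6]
#8 0x61→b12/s0 L1-HIT; vc=[14,6]
#9 0x36→b6/s0 VC-HIT; vc=[14,12]
#10 0x14→b2/s0 MISS; vc=[14,12,6]
#11 0x26→b4/s0 MISS; vc=[14,12,6,2]
#12 0x16→b2/s0 VC-HIT; vc=[14,12,6,4]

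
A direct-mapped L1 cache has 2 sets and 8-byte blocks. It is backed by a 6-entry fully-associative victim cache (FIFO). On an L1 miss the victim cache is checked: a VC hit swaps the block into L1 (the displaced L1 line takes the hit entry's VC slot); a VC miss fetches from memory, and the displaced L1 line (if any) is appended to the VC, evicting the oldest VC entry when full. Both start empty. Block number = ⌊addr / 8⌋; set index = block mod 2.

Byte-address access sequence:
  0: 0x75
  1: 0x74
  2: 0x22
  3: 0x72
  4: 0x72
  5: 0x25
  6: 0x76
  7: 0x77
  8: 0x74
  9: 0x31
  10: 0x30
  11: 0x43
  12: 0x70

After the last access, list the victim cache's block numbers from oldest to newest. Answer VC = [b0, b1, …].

#0 0x75→b14/s0 MISS; vc=[]
#1 0x74→b14/s0 L1-HIT; vc=[]
#2 0x22→b4/s0 MISS; vc=[14]
#3 0x72→b14/s0 VC-HIT; vc=[4]
#4 0x72→b14/s0 L1-HIT; vc=[4]
#5 0x25→b4/s0 VC-HIT; vc=[14]
#6 0x76→b14/s0 VC-HIT; vc=[4]
#7 0x77→b14/s0 L1-HIT; vc=[4]
#8 0x74→b14/s0 L1-HIT; vc=[4]
#9 0x31→b6/s0 MISS; vc=[4,14]
#10 0x30→b6/s0 L1-HIT; vc=[4,14]
#11 0x43→b8/s0 MISS; vc=[4,14,6]
#12 0x70→b14/s0 VC-HIT; vc=[4,8,6]

VC = [4, 8, 6]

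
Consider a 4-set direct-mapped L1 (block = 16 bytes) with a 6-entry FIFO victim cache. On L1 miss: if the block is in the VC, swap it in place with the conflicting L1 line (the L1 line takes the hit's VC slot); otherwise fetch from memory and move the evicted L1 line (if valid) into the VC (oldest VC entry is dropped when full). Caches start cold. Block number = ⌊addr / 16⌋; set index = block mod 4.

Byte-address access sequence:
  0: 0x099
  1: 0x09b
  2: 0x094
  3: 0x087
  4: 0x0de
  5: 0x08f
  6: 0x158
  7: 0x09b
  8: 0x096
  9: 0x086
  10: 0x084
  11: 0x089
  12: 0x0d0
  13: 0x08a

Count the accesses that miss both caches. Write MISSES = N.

MISSES = 4

  [0] addr=0x99 blk=9 s=1: MISS | VC []
  [1] addr=0x9b blk=9 s=1: L1-HIT | VC []
  [2] addr=0x94 blk=9 s=1: L1-HIT | VC []
  [3] addr=0x87 blk=8 s=0: MISS | VC []
  [4] addr=0xde blk=13 s=1: MISS | VC [9]
  [5] addr=0x8f blk=8 s=0: L1-HIT | VC [9]
  [6] addr=0x158 blk=21 s=1: MISS | VC [9, 13]
  [7] addr=0x9b blk=9 s=1: VC-HIT | VC [21, 13]
  [8] addr=0x96 blk=9 s=1: L1-HIT | VC [21, 13]
  [9] addr=0x86 blk=8 s=0: L1-HIT | VC [21, 13]
  [10] addr=0x84 blk=8 s=0: L1-HIT | VC [21, 13]
  [11] addr=0x89 blk=8 s=0: L1-HIT | VC [21, 13]
  [12] addr=0xd0 blk=13 s=1: VC-HIT | VC [21, 9]
  [13] addr=0x8a blk=8 s=0: L1-HIT | VC [21, 9]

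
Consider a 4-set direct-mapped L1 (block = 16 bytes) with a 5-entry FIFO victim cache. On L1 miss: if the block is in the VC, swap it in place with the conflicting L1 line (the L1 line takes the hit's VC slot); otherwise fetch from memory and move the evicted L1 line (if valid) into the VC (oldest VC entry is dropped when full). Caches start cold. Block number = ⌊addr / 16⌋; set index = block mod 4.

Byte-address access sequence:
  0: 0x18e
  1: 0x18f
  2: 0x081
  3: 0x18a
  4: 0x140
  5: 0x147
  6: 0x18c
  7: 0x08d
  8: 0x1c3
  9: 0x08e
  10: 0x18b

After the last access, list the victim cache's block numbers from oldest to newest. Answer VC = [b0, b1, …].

0: 0x18e (blk 24, set 0) → MISS  vc=[]
1: 0x18f (blk 24, set 0) → L1-HIT  vc=[]
2: 0x81 (blk 8, set 0) → MISS  vc=[24]
3: 0x18a (blk 24, set 0) → VC-HIT  vc=[8]
4: 0x140 (blk 20, set 0) → MISS  vc=[8, 24]
5: 0x147 (blk 20, set 0) → L1-HIT  vc=[8, 24]
6: 0x18c (blk 24, set 0) → VC-HIT  vc=[8, 20]
7: 0x8d (blk 8, set 0) → VC-HIT  vc=[24, 20]
8: 0x1c3 (blk 28, set 0) → MISS  vc=[24, 20, 8]
9: 0x8e (blk 8, set 0) → VC-HIT  vc=[24, 20, 28]
10: 0x18b (blk 24, set 0) → VC-HIT  vc=[8, 20, 28]

VC = [8, 20, 28]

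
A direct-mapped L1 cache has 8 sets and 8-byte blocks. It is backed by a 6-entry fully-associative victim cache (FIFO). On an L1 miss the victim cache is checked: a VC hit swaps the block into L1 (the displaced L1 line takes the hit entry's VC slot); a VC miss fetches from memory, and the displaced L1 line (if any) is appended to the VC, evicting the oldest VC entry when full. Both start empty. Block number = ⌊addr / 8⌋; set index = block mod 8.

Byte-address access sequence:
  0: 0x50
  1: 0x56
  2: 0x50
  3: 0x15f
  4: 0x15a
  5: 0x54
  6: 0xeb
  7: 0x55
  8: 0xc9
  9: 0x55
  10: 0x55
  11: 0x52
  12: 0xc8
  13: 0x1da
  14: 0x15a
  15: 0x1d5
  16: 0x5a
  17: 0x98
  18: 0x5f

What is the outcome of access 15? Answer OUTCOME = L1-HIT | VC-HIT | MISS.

0: 0x50 (blk 10, set 2) → MISS  vc=[]
1: 0x56 (blk 10, set 2) → L1-HIT  vc=[]
2: 0x50 (blk 10, set 2) → L1-HIT  vc=[]
3: 0x15f (blk 43, set 3) → MISS  vc=[]
4: 0x15a (blk 43, set 3) → L1-HIT  vc=[]
5: 0x54 (blk 10, set 2) → L1-HIT  vc=[]
6: 0xeb (blk 29, set 5) → MISS  vc=[]
7: 0x55 (blk 10, set 2) → L1-HIT  vc=[]
8: 0xc9 (blk 25, set 1) → MISS  vc=[]
9: 0x55 (blk 10, set 2) → L1-HIT  vc=[]
10: 0x55 (blk 10, set 2) → L1-HIT  vc=[]
11: 0x52 (blk 10, set 2) → L1-HIT  vc=[]
12: 0xc8 (blk 25, set 1) → L1-HIT  vc=[]
13: 0x1da (blk 59, set 3) → MISS  vc=[43]
14: 0x15a (blk 43, set 3) → VC-HIT  vc=[59]
15: 0x1d5 (blk 58, set 2) → MISS  vc=[59, 10]
16: 0x5a (blk 11, set 3) → MISS  vc=[59, 10, 43]
17: 0x98 (blk 19, set 3) → MISS  vc=[59, 10, 43, 11]
18: 0x5f (blk 11, set 3) → VC-HIT  vc=[59, 10, 43, 19]

OUTCOME = MISS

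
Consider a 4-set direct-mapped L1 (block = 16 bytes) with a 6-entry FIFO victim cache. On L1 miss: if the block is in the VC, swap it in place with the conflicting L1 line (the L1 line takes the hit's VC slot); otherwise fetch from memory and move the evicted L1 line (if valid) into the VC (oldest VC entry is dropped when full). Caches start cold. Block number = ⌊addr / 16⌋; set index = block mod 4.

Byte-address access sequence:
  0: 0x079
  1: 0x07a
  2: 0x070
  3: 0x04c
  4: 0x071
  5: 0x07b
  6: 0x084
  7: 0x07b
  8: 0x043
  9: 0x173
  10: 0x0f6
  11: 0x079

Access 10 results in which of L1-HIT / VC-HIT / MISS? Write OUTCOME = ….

OUTCOME = MISS

#0 0x79→b7/s3 MISS; vc=[]
#1 0x7a→b7/s3 L1-HIT; vc=[]
#2 0x70→b7/s3 L1-HIT; vc=[]
#3 0x4c→b4/s0 MISS; vc=[]
#4 0x71→b7/s3 L1-HIT; vc=[]
#5 0x7b→b7/s3 L1-HIT; vc=[]
#6 0x84→b8/s0 MISS; vc=[4]
#7 0x7b→b7/s3 L1-HIT; vc=[4]
#8 0x43→b4/s0 VC-HIT; vc=[8]
#9 0x173→b23/s3 MISS; vc=[8,7]
#10 0xf6→b15/s3 MISS; vc=[8,7,23]
#11 0x79→b7/s3 VC-HIT; vc=[8,15,23]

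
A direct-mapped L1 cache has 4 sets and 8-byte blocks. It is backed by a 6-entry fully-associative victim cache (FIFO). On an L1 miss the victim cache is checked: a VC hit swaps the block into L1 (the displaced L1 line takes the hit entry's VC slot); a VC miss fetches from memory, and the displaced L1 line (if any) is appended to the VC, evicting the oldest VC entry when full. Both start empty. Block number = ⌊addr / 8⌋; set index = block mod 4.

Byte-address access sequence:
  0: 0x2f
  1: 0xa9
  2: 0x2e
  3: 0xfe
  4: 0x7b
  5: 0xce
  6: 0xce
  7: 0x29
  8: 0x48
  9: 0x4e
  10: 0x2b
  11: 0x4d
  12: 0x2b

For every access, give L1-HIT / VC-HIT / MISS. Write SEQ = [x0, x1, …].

SEQ = [MISS, MISS, VC-HIT, MISS, MISS, MISS, L1-HIT, VC-HIT, MISS, L1-HIT, VC-HIT, VC-HIT, VC-HIT]

  [0] addr=0x2f blk=5 s=1: MISS | VC []
  [1] addr=0xa9 blk=21 s=1: MISS | VC [5]
  [2] addr=0x2e blk=5 s=1: VC-HIT | VC [21]
  [3] addr=0xfe blk=31 s=3: MISS | VC [21]
  [4] addr=0x7b blk=15 s=3: MISS | VC [21, 31]
  [5] addr=0xce blk=25 s=1: MISS | VC [21, 31, 5]
  [6] addr=0xce blk=25 s=1: L1-HIT | VC [21, 31, 5]
  [7] addr=0x29 blk=5 s=1: VC-HIT | VC [21, 31, 25]
  [8] addr=0x48 blk=9 s=1: MISS | VC [21, 31, 25, 5]
  [9] addr=0x4e blk=9 s=1: L1-HIT | VC [21, 31, 25, 5]
  [10] addr=0x2b blk=5 s=1: VC-HIT | VC [21, 31, 25, 9]
  [11] addr=0x4d blk=9 s=1: VC-HIT | VC [21, 31, 25, 5]
  [12] addr=0x2b blk=5 s=1: VC-HIT | VC [21, 31, 25, 9]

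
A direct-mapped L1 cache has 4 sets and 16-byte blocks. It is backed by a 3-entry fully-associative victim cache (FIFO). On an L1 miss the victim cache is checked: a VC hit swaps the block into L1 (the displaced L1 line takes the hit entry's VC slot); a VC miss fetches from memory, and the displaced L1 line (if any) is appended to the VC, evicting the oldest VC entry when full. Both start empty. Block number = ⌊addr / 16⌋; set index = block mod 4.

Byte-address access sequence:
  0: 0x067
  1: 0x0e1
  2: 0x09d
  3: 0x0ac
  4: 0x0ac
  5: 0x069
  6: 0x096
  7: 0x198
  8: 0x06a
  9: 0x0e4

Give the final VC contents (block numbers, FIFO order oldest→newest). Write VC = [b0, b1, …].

  [0] addr=0x67 blk=6 s=2: MISS | VC []
  [1] addr=0xe1 blk=14 s=2: MISS | VC [6]
  [2] addr=0x9d blk=9 s=1: MISS | VC [6]
  [3] addr=0xac blk=10 s=2: MISS | VC [6, 14]
  [4] addr=0xac blk=10 s=2: L1-HIT | VC [6, 14]
  [5] addr=0x69 blk=6 s=2: VC-HIT | VC [10, 14]
  [6] addr=0x96 blk=9 s=1: L1-HIT | VC [10, 14]
  [7] addr=0x198 blk=25 s=1: MISS | VC [10, 14, 9]
  [8] addr=0x6a blk=6 s=2: L1-HIT | VC [10, 14, 9]
  [9] addr=0xe4 blk=14 s=2: VC-HIT | VC [10, 6, 9]

VC = [10, 6, 9]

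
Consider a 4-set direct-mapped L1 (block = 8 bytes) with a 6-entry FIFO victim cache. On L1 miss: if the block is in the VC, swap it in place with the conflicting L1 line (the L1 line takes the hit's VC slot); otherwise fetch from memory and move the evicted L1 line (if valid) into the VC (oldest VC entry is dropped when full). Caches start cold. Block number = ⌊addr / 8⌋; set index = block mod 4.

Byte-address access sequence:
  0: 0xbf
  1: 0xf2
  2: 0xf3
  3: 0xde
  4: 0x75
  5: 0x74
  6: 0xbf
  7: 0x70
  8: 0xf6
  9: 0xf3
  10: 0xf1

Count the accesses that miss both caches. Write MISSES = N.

0: 0xbf (blk 23, set 3) → MISS  vc=[]
1: 0xf2 (blk 30, set 2) → MISS  vc=[]
2: 0xf3 (blk 30, set 2) → L1-HIT  vc=[]
3: 0xde (blk 27, set 3) → MISS  vc=[23]
4: 0x75 (blk 14, set 2) → MISS  vc=[23, 30]
5: 0x74 (blk 14, set 2) → L1-HIT  vc=[23, 30]
6: 0xbf (blk 23, set 3) → VC-HIT  vc=[27, 30]
7: 0x70 (blk 14, set 2) → L1-HIT  vc=[27, 30]
8: 0xf6 (blk 30, set 2) → VC-HIT  vc=[27, 14]
9: 0xf3 (blk 30, set 2) → L1-HIT  vc=[27, 14]
10: 0xf1 (blk 30, set 2) → L1-HIT  vc=[27, 14]

MISSES = 4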